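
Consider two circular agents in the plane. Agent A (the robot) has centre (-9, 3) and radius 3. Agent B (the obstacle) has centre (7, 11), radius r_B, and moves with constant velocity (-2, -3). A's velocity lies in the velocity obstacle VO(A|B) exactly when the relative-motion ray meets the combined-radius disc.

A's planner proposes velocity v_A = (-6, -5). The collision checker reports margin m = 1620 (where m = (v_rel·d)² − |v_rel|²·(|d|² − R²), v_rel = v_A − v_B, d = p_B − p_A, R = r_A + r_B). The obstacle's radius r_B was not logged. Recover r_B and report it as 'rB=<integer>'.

m = 1620
d = (16, 8);  v_rel = (-4, -2),  |v_rel|² = 20
v_rel×d = (-4)·(8) − (-2)·(16) = 0
since m = R²·20 − 0²:  R² = (0 + 1620) / 20 = 81
R = √81 = 9  ⇒  r_B = 9 − 3 = 6

rB=6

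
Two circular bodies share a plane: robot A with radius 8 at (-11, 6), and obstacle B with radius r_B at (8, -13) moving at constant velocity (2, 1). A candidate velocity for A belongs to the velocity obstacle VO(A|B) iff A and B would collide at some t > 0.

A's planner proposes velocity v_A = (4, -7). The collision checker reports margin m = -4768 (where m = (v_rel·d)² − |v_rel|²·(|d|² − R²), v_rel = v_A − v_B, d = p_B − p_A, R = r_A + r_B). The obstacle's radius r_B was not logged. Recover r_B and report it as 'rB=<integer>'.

m = -4768
d = (19, -19);  v_rel = (2, -8),  |v_rel|² = 68
v_rel×d = (2)·(-19) − (-8)·(19) = 114
since m = R²·68 − 114²:  R² = (12996 + -4768) / 68 = 121
R = √121 = 11  ⇒  r_B = 11 − 8 = 3

rB=3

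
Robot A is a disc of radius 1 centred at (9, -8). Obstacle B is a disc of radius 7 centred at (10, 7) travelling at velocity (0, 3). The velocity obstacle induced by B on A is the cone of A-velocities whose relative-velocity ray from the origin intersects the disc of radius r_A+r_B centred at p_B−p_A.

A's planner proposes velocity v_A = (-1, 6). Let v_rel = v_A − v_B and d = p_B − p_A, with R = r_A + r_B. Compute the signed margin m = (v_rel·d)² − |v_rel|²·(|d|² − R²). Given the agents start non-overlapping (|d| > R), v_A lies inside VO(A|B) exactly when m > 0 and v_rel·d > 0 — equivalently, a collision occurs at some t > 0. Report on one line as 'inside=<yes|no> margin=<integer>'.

d = (1, 15),  |d|² = 226;  R = 1+7 = 8,  c = 226−8² = 162
v_rel = (-1, 3),  |v_rel|² = 10;  v_rel·d = (-1)·(1) + (3)·(15) = 44
10·t² − 88·t + 162 = 0  ⇒  m = 44² − 10·162 = 316
m = 316 > 0,  v_rel·d = 44 > 0  ⇒  inside

inside=yes margin=316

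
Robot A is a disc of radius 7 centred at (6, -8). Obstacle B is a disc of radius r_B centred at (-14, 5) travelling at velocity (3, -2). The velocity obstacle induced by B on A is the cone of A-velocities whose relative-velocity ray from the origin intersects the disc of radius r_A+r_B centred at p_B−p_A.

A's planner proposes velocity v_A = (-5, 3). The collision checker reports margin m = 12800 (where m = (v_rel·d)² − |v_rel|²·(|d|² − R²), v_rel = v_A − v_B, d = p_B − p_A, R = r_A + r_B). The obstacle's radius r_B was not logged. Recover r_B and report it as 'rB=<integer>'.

m = 12800
d = (-20, 13);  v_rel = (-8, 5),  |v_rel|² = 89
v_rel×d = (-8)·(13) − (5)·(-20) = -4
since m = R²·89 − (-4)²:  R² = (16 + 12800) / 89 = 144
R = √144 = 12  ⇒  r_B = 12 − 7 = 5

rB=5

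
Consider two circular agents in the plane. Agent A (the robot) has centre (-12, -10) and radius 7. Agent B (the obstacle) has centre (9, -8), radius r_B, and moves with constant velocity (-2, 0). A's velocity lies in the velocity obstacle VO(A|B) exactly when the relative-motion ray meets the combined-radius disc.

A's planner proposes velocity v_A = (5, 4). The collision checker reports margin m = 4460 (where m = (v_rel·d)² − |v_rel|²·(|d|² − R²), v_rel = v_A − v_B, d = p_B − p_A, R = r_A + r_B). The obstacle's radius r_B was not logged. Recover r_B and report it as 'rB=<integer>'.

m = 4460
d = (21, 2);  v_rel = (7, 4),  |v_rel|² = 65
v_rel×d = (7)·(2) − (4)·(21) = -70
since m = R²·65 − (-70)²:  R² = (4900 + 4460) / 65 = 144
R = √144 = 12  ⇒  r_B = 12 − 7 = 5

rB=5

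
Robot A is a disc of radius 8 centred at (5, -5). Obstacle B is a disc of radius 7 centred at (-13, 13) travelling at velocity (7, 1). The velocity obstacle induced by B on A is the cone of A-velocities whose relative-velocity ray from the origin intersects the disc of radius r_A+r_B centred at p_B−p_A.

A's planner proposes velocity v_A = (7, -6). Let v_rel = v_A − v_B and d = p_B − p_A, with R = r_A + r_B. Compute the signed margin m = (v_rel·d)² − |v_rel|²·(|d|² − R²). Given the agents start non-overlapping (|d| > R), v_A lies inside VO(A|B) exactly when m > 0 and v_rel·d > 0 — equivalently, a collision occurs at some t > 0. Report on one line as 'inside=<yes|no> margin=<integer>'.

d = (-18, 18),  |d|² = 648;  R = 8+7 = 15,  c = 648−15² = 423
v_rel = (0, -7),  |v_rel|² = 49;  v_rel·d = (0)·(-18) + (-7)·(18) = -126
49·t² + 252·t + 423 = 0  ⇒  m = (-126)² − 49·423 = -4851
m = -4851 < 0,  v_rel·d = -126 < 0  ⇒  outside

inside=no margin=-4851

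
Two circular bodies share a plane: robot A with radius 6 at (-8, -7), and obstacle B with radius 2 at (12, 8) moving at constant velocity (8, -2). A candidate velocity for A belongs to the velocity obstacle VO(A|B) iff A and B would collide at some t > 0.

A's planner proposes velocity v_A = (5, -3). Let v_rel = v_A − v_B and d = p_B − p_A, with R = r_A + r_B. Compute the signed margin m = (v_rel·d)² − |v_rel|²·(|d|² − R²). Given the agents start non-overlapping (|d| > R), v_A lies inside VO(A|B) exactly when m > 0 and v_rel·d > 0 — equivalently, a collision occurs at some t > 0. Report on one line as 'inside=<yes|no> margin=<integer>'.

d = (20, 15),  |d|² = 625;  R = 6+2 = 8,  c = 625−8² = 561
v_rel = (-3, -1),  |v_rel|² = 10;  v_rel·d = (-3)·(20) + (-1)·(15) = -75
10·t² + 150·t + 561 = 0  ⇒  m = (-75)² − 10·561 = 15
m = 15 > 0,  v_rel·d = -75 < 0  ⇒  outside

inside=no margin=15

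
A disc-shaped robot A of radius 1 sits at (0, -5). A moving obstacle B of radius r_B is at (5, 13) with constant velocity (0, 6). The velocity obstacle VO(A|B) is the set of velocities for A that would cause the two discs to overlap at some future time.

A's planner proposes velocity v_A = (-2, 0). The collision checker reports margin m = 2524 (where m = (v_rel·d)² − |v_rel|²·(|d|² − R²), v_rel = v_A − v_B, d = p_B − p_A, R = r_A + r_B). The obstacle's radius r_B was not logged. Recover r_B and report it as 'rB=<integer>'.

m = 2524
d = (5, 18);  v_rel = (-2, -6),  |v_rel|² = 40
v_rel×d = (-2)·(18) − (-6)·(5) = -6
since m = R²·40 − (-6)²:  R² = (36 + 2524) / 40 = 64
R = √64 = 8  ⇒  r_B = 8 − 1 = 7

rB=7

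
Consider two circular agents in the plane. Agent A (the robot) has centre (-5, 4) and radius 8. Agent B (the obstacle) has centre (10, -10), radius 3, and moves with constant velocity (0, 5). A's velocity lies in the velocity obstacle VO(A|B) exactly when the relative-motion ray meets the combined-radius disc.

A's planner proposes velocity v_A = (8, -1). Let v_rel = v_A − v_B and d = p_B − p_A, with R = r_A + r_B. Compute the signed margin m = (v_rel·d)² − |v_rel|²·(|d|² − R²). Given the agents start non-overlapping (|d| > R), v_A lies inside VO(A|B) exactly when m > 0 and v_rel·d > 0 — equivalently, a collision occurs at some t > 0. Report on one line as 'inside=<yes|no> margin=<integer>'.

d = (15, -14),  |d|² = 421;  R = 8+3 = 11,  c = 421−11² = 300
v_rel = (8, -6),  |v_rel|² = 100;  v_rel·d = (8)·(15) + (-6)·(-14) = 204
100·t² − 408·t + 300 = 0  ⇒  m = 204² − 100·300 = 11616
m = 11616 > 0,  v_rel·d = 204 > 0  ⇒  inside

inside=yes margin=11616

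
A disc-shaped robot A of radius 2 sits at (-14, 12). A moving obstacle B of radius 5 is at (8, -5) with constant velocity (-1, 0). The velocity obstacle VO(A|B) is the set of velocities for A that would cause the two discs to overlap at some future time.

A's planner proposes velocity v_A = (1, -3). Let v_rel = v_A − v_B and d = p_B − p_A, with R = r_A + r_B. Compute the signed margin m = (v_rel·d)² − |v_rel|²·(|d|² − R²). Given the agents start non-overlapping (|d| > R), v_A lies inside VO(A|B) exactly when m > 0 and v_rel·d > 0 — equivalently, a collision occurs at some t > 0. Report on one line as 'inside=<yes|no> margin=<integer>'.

d = (22, -17),  |d|² = 773;  R = 2+5 = 7,  c = 773−7² = 724
v_rel = (2, -3),  |v_rel|² = 13;  v_rel·d = (2)·(22) + (-3)·(-17) = 95
13·t² − 190·t + 724 = 0  ⇒  m = 95² − 13·724 = -387
m = -387 < 0,  v_rel·d = 95 > 0  ⇒  outside

inside=no margin=-387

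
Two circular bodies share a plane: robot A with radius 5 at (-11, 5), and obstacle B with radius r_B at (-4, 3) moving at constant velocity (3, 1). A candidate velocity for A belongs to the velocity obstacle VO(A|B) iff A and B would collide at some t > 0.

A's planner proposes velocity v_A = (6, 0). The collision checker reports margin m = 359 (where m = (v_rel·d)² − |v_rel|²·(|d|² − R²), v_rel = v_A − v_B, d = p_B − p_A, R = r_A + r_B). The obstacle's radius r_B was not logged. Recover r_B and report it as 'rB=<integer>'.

m = 359
d = (7, -2);  v_rel = (3, -1),  |v_rel|² = 10
v_rel×d = (3)·(-2) − (-1)·(7) = 1
since m = R²·10 − 1²:  R² = (1 + 359) / 10 = 36
R = √36 = 6  ⇒  r_B = 6 − 5 = 1

rB=1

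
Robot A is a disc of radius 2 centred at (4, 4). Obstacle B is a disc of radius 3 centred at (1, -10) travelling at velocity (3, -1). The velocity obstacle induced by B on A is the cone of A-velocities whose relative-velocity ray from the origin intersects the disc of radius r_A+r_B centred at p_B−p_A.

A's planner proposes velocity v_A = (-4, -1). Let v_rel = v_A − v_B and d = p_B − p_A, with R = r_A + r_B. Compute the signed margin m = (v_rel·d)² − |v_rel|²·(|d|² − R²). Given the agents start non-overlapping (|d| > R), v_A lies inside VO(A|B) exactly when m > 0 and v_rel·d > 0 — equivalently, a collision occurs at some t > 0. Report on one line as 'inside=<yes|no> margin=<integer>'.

d = (-3, -14),  |d|² = 205;  R = 2+3 = 5,  c = 205−5² = 180
v_rel = (-7, 0),  |v_rel|² = 49;  v_rel·d = (-7)·(-3) + (0)·(-14) = 21
49·t² − 42·t + 180 = 0  ⇒  m = 21² − 49·180 = -8379
m = -8379 < 0,  v_rel·d = 21 > 0  ⇒  outside

inside=no margin=-8379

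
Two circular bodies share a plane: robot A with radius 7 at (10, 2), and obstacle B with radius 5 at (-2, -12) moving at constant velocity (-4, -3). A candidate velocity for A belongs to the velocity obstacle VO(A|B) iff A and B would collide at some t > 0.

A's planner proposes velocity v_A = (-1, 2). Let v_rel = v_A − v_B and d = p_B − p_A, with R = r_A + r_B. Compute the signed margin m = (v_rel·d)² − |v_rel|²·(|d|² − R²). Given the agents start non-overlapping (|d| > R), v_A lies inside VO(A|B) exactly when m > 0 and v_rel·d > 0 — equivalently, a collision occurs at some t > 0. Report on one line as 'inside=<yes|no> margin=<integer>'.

d = (-12, -14),  |d|² = 340;  R = 7+5 = 12,  c = 340−12² = 196
v_rel = (3, 5),  |v_rel|² = 34;  v_rel·d = (3)·(-12) + (5)·(-14) = -106
34·t² + 212·t + 196 = 0  ⇒  m = (-106)² − 34·196 = 4572
m = 4572 > 0,  v_rel·d = -106 < 0  ⇒  outside

inside=no margin=4572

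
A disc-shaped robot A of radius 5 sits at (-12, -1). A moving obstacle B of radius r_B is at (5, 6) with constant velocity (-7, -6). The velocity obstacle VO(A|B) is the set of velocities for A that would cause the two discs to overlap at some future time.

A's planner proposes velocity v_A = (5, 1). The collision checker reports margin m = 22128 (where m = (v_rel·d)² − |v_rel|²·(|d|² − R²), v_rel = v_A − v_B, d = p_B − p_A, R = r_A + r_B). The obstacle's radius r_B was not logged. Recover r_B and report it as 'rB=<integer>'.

m = 22128
d = (17, 7);  v_rel = (12, 7),  |v_rel|² = 193
v_rel×d = (12)·(7) − (7)·(17) = -35
since m = R²·193 − (-35)²:  R² = (1225 + 22128) / 193 = 121
R = √121 = 11  ⇒  r_B = 11 − 5 = 6

rB=6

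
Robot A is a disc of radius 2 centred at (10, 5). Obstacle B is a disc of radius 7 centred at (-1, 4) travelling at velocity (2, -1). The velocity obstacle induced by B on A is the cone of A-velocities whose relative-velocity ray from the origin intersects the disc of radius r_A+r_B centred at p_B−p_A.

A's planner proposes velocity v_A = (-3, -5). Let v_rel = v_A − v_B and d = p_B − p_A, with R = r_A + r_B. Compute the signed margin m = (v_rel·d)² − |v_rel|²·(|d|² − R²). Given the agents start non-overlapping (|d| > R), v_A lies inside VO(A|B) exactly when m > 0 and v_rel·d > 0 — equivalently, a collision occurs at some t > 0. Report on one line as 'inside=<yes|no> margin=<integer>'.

d = (-11, -1),  |d|² = 122;  R = 2+7 = 9,  c = 122−9² = 41
v_rel = (-5, -4),  |v_rel|² = 41;  v_rel·d = (-5)·(-11) + (-4)·(-1) = 59
41·t² − 118·t + 41 = 0  ⇒  m = 59² − 41·41 = 1800
m = 1800 > 0,  v_rel·d = 59 > 0  ⇒  inside

inside=yes margin=1800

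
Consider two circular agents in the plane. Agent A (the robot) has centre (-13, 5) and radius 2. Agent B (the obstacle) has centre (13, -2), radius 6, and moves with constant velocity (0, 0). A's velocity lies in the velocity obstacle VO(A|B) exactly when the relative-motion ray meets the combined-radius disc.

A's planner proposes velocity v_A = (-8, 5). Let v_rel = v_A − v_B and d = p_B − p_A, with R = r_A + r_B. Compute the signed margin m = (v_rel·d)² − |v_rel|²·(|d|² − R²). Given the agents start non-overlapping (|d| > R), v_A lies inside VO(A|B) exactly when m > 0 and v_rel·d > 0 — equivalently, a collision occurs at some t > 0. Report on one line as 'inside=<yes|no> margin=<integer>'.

d = (26, -7),  |d|² = 725;  R = 2+6 = 8,  c = 725−8² = 661
v_rel = (-8, 5),  |v_rel|² = 89;  v_rel·d = (-8)·(26) + (5)·(-7) = -243
89·t² + 486·t + 661 = 0  ⇒  m = (-243)² − 89·661 = 220
m = 220 > 0,  v_rel·d = -243 < 0  ⇒  outside

inside=no margin=220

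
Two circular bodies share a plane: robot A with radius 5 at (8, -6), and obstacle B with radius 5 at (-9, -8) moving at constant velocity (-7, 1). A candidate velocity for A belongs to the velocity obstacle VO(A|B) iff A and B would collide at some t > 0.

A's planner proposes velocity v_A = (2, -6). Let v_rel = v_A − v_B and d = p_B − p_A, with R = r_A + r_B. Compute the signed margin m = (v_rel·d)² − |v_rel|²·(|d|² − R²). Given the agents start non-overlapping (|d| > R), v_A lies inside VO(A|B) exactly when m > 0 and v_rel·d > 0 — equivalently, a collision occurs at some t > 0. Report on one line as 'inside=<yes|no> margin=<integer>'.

d = (-17, -2),  |d|² = 293;  R = 5+5 = 10,  c = 293−10² = 193
v_rel = (9, -7),  |v_rel|² = 130;  v_rel·d = (9)·(-17) + (-7)·(-2) = -139
130·t² + 278·t + 193 = 0  ⇒  m = (-139)² − 130·193 = -5769
m = -5769 < 0,  v_rel·d = -139 < 0  ⇒  outside

inside=no margin=-5769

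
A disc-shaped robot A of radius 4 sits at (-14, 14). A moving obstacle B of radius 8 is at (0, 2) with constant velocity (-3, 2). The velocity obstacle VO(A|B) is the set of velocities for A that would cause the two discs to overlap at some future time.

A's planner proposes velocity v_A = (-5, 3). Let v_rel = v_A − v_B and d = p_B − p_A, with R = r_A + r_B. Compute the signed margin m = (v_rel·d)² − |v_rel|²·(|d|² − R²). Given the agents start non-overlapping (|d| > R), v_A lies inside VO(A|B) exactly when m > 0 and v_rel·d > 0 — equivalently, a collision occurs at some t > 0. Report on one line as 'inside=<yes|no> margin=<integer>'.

d = (14, -12),  |d|² = 340;  R = 4+8 = 12,  c = 340−12² = 196
v_rel = (-2, 1),  |v_rel|² = 5;  v_rel·d = (-2)·(14) + (1)·(-12) = -40
5·t² + 80·t + 196 = 0  ⇒  m = (-40)² − 5·196 = 620
m = 620 > 0,  v_rel·d = -40 < 0  ⇒  outside

inside=no margin=620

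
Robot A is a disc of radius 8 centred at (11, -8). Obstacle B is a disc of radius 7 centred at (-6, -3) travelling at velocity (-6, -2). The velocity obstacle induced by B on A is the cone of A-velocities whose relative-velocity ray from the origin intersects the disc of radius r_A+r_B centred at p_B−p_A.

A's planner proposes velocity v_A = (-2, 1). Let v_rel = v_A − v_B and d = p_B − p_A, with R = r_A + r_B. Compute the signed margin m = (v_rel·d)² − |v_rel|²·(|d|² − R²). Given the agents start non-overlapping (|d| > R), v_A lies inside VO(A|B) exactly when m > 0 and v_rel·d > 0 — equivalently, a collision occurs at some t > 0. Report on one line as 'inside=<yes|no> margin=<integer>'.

d = (-17, 5),  |d|² = 314;  R = 8+7 = 15,  c = 314−15² = 89
v_rel = (4, 3),  |v_rel|² = 25;  v_rel·d = (4)·(-17) + (3)·(5) = -53
25·t² + 106·t + 89 = 0  ⇒  m = (-53)² − 25·89 = 584
m = 584 > 0,  v_rel·d = -53 < 0  ⇒  outside

inside=no margin=584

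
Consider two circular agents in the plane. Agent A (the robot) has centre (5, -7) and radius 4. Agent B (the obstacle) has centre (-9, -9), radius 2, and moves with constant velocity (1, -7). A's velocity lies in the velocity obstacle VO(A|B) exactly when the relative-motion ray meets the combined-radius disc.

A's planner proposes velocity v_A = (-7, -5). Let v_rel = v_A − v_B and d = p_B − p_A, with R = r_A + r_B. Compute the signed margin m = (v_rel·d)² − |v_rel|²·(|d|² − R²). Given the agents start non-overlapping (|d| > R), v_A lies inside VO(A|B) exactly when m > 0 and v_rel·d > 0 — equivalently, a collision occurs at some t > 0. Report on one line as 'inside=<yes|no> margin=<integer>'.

d = (-14, -2),  |d|² = 200;  R = 4+2 = 6,  c = 200−6² = 164
v_rel = (-8, 2),  |v_rel|² = 68;  v_rel·d = (-8)·(-14) + (2)·(-2) = 108
68·t² − 216·t + 164 = 0  ⇒  m = 108² − 68·164 = 512
m = 512 > 0,  v_rel·d = 108 > 0  ⇒  inside

inside=yes margin=512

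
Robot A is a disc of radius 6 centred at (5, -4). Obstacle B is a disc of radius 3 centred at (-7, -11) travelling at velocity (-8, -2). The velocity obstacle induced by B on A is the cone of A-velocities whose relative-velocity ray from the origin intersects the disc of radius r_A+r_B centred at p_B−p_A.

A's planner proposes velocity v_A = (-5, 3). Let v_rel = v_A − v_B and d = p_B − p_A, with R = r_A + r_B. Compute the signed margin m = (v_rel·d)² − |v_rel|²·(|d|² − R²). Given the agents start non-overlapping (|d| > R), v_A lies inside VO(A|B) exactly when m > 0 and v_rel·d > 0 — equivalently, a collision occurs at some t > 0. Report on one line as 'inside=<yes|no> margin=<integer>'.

d = (-12, -7),  |d|² = 193;  R = 6+3 = 9,  c = 193−9² = 112
v_rel = (3, 5),  |v_rel|² = 34;  v_rel·d = (3)·(-12) + (5)·(-7) = -71
34·t² + 142·t + 112 = 0  ⇒  m = (-71)² − 34·112 = 1233
m = 1233 > 0,  v_rel·d = -71 < 0  ⇒  outside

inside=no margin=1233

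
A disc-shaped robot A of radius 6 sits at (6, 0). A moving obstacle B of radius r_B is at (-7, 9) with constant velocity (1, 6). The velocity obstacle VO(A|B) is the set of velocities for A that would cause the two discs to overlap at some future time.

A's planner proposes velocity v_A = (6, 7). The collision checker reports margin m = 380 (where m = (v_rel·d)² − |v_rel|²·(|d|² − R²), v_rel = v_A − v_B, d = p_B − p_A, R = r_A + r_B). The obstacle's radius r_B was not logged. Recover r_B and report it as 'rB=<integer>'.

m = 380
d = (-13, 9);  v_rel = (5, 1),  |v_rel|² = 26
v_rel×d = (5)·(9) − (1)·(-13) = 58
since m = R²·26 − 58²:  R² = (3364 + 380) / 26 = 144
R = √144 = 12  ⇒  r_B = 12 − 6 = 6

rB=6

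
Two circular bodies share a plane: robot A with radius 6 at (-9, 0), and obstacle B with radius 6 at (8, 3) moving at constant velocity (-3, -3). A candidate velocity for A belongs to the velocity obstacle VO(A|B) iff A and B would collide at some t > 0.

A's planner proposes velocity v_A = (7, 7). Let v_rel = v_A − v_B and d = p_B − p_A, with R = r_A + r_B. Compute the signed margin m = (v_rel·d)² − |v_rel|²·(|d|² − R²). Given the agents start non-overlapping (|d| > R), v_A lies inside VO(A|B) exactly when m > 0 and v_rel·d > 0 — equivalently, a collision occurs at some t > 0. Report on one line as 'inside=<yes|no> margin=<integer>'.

d = (17, 3),  |d|² = 298;  R = 6+6 = 12,  c = 298−12² = 154
v_rel = (10, 10),  |v_rel|² = 200;  v_rel·d = (10)·(17) + (10)·(3) = 200
200·t² − 400·t + 154 = 0  ⇒  m = 200² − 200·154 = 9200
m = 9200 > 0,  v_rel·d = 200 > 0  ⇒  inside

inside=yes margin=9200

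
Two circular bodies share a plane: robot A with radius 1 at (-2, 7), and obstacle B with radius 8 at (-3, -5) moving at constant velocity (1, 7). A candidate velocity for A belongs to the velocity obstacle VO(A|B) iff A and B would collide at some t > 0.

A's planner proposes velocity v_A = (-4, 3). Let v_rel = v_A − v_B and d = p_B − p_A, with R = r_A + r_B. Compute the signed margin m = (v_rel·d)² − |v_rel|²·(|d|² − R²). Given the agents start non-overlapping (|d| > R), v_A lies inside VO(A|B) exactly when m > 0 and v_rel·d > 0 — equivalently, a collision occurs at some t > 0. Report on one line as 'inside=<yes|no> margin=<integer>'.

d = (-1, -12),  |d|² = 145;  R = 1+8 = 9,  c = 145−9² = 64
v_rel = (-5, -4),  |v_rel|² = 41;  v_rel·d = (-5)·(-1) + (-4)·(-12) = 53
41·t² − 106·t + 64 = 0  ⇒  m = 53² − 41·64 = 185
m = 185 > 0,  v_rel·d = 53 > 0  ⇒  inside

inside=yes margin=185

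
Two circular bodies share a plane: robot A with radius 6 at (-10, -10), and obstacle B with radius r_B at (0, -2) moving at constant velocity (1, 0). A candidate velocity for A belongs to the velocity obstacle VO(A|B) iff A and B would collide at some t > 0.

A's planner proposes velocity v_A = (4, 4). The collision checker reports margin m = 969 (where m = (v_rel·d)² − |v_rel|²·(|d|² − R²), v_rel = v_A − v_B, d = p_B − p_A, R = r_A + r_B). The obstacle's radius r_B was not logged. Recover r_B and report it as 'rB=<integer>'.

m = 969
d = (10, 8);  v_rel = (3, 4),  |v_rel|² = 25
v_rel×d = (3)·(8) − (4)·(10) = -16
since m = R²·25 − (-16)²:  R² = (256 + 969) / 25 = 49
R = √49 = 7  ⇒  r_B = 7 − 6 = 1

rB=1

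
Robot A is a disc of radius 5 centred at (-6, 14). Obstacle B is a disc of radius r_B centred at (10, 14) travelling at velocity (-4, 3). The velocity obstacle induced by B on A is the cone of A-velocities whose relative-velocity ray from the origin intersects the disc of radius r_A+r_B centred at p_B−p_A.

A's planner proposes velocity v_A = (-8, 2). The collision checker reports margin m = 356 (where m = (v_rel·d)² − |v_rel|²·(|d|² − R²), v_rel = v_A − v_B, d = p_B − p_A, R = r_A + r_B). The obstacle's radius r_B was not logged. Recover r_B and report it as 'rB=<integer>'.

m = 356
d = (16, 0);  v_rel = (-4, -1),  |v_rel|² = 17
v_rel×d = (-4)·(0) − (-1)·(16) = 16
since m = R²·17 − 16²:  R² = (256 + 356) / 17 = 36
R = √36 = 6  ⇒  r_B = 6 − 5 = 1

rB=1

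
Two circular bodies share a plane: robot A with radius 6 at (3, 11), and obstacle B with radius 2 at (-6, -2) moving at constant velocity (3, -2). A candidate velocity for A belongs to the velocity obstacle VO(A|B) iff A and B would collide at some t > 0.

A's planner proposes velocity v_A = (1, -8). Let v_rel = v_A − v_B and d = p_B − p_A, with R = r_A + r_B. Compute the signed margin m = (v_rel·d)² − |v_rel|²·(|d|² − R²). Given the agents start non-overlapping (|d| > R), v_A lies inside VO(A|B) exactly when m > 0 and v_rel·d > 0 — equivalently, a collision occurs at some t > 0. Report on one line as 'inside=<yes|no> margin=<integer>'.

d = (-9, -13),  |d|² = 250;  R = 6+2 = 8,  c = 250−8² = 186
v_rel = (-2, -6),  |v_rel|² = 40;  v_rel·d = (-2)·(-9) + (-6)·(-13) = 96
40·t² − 192·t + 186 = 0  ⇒  m = 96² − 40·186 = 1776
m = 1776 > 0,  v_rel·d = 96 > 0  ⇒  inside

inside=yes margin=1776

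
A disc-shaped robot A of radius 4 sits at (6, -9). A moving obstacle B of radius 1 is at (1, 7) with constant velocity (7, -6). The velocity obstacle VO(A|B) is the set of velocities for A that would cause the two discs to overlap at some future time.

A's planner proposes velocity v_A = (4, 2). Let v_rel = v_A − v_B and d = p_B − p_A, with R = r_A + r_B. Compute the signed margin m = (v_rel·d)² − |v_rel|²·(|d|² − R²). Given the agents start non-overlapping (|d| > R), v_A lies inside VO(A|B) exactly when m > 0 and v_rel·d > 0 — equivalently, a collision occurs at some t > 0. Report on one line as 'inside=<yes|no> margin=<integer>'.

d = (-5, 16),  |d|² = 281;  R = 4+1 = 5,  c = 281−5² = 256
v_rel = (-3, 8),  |v_rel|² = 73;  v_rel·d = (-3)·(-5) + (8)·(16) = 143
73·t² − 286·t + 256 = 0  ⇒  m = 143² − 73·256 = 1761
m = 1761 > 0,  v_rel·d = 143 > 0  ⇒  inside

inside=yes margin=1761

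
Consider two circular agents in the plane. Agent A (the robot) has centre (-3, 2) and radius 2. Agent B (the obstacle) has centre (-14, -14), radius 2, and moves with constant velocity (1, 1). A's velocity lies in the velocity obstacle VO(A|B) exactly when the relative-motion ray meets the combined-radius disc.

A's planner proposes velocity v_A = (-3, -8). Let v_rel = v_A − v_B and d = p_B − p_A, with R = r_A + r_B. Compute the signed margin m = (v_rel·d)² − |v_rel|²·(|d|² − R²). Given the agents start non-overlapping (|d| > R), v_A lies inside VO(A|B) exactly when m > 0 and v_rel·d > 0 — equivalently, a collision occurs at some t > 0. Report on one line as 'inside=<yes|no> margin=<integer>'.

d = (-11, -16),  |d|² = 377;  R = 2+2 = 4,  c = 377−4² = 361
v_rel = (-4, -9),  |v_rel|² = 97;  v_rel·d = (-4)·(-11) + (-9)·(-16) = 188
97·t² − 376·t + 361 = 0  ⇒  m = 188² − 97·361 = 327
m = 327 > 0,  v_rel·d = 188 > 0  ⇒  inside

inside=yes margin=327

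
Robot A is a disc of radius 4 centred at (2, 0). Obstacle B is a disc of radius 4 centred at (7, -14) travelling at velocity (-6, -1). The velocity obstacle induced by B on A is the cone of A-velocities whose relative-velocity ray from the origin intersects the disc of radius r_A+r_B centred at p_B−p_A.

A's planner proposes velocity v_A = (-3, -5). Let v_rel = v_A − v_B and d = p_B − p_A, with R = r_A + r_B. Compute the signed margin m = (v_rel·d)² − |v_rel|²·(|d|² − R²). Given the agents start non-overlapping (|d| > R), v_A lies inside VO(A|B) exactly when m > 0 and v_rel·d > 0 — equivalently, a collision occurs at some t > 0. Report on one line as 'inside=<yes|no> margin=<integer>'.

d = (5, -14),  |d|² = 221;  R = 4+4 = 8,  c = 221−8² = 157
v_rel = (3, -4),  |v_rel|² = 25;  v_rel·d = (3)·(5) + (-4)·(-14) = 71
25·t² − 142·t + 157 = 0  ⇒  m = 71² − 25·157 = 1116
m = 1116 > 0,  v_rel·d = 71 > 0  ⇒  inside

inside=yes margin=1116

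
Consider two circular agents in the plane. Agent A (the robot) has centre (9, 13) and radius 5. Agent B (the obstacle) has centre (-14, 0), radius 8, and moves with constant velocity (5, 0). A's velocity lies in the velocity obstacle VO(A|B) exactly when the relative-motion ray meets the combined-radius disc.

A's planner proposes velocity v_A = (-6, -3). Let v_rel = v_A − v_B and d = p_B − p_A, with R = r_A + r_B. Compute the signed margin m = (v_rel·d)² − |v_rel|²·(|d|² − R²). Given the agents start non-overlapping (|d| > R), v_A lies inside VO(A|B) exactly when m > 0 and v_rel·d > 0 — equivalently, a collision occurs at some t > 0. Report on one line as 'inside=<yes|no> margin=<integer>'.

d = (-23, -13),  |d|² = 698;  R = 5+8 = 13,  c = 698−13² = 529
v_rel = (-11, -3),  |v_rel|² = 130;  v_rel·d = (-11)·(-23) + (-3)·(-13) = 292
130·t² − 584·t + 529 = 0  ⇒  m = 292² − 130·529 = 16494
m = 16494 > 0,  v_rel·d = 292 > 0  ⇒  inside

inside=yes margin=16494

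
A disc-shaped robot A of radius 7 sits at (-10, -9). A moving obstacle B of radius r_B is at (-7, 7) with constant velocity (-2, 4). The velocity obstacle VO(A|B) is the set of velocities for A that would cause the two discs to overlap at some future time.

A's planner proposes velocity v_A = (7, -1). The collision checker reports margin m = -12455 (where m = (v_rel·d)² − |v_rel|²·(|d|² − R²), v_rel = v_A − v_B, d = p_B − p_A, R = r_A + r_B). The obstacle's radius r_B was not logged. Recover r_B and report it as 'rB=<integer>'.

m = -12455
d = (3, 16);  v_rel = (9, -5),  |v_rel|² = 106
v_rel×d = (9)·(16) − (-5)·(3) = 159
since m = R²·106 − 159²:  R² = (25281 + -12455) / 106 = 121
R = √121 = 11  ⇒  r_B = 11 − 7 = 4

rB=4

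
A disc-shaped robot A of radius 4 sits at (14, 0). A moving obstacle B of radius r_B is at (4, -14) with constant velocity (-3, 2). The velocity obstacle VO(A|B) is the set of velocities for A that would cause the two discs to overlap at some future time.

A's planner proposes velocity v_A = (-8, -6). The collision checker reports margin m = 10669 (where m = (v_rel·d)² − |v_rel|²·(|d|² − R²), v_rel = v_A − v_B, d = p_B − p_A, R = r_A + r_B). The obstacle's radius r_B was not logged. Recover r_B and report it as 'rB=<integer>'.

m = 10669
d = (-10, -14);  v_rel = (-5, -8),  |v_rel|² = 89
v_rel×d = (-5)·(-14) − (-8)·(-10) = -10
since m = R²·89 − (-10)²:  R² = (100 + 10669) / 89 = 121
R = √121 = 11  ⇒  r_B = 11 − 4 = 7

rB=7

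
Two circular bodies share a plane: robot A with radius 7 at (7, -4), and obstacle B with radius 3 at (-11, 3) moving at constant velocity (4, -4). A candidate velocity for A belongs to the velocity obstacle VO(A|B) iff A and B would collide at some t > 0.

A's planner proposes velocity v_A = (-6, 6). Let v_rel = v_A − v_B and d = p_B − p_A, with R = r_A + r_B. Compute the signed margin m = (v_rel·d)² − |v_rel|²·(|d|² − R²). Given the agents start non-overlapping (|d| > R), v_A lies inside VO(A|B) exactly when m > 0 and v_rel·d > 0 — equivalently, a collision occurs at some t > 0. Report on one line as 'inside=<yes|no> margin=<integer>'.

d = (-18, 7),  |d|² = 373;  R = 7+3 = 10,  c = 373−10² = 273
v_rel = (-10, 10),  |v_rel|² = 200;  v_rel·d = (-10)·(-18) + (10)·(7) = 250
200·t² − 500·t + 273 = 0  ⇒  m = 250² − 200·273 = 7900
m = 7900 > 0,  v_rel·d = 250 > 0  ⇒  inside

inside=yes margin=7900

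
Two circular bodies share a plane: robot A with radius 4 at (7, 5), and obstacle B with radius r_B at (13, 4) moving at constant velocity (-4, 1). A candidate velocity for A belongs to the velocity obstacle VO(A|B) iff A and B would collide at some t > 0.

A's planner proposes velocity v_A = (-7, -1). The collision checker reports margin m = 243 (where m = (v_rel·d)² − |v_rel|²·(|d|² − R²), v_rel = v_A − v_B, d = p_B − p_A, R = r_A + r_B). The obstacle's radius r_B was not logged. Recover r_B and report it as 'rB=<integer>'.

m = 243
d = (6, -1);  v_rel = (-3, -2),  |v_rel|² = 13
v_rel×d = (-3)·(-1) − (-2)·(6) = 15
since m = R²·13 − 15²:  R² = (225 + 243) / 13 = 36
R = √36 = 6  ⇒  r_B = 6 − 4 = 2

rB=2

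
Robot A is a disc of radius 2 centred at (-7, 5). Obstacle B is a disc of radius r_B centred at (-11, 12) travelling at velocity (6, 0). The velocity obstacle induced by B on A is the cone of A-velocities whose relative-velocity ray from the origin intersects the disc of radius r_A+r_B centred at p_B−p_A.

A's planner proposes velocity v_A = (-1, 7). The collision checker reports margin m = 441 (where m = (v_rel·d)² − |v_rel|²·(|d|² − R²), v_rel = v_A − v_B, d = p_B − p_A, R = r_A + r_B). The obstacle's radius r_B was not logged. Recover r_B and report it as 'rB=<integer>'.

m = 441
d = (-4, 7);  v_rel = (-7, 7),  |v_rel|² = 98
v_rel×d = (-7)·(7) − (7)·(-4) = -21
since m = R²·98 − (-21)²:  R² = (441 + 441) / 98 = 9
R = √9 = 3  ⇒  r_B = 3 − 2 = 1

rB=1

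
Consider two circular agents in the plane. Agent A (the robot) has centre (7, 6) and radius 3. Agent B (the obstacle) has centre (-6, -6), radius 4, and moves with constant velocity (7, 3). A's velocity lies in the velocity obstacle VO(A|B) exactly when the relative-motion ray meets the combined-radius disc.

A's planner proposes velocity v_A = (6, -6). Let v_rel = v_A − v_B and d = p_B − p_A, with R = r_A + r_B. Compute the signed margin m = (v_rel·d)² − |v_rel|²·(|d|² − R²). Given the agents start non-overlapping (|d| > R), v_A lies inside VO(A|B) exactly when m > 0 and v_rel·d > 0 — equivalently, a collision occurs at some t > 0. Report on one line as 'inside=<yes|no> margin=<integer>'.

d = (-13, -12),  |d|² = 313;  R = 3+4 = 7,  c = 313−7² = 264
v_rel = (-1, -9),  |v_rel|² = 82;  v_rel·d = (-1)·(-13) + (-9)·(-12) = 121
82·t² − 242·t + 264 = 0  ⇒  m = 121² − 82·264 = -7007
m = -7007 < 0,  v_rel·d = 121 > 0  ⇒  outside

inside=no margin=-7007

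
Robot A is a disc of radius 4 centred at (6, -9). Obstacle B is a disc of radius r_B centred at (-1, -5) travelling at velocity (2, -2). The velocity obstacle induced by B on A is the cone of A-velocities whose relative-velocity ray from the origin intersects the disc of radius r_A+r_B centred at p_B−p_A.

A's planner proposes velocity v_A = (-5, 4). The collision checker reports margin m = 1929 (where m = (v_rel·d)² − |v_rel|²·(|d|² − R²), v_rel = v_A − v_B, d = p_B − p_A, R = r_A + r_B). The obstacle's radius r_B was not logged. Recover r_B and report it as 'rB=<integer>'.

m = 1929
d = (-7, 4);  v_rel = (-7, 6),  |v_rel|² = 85
v_rel×d = (-7)·(4) − (6)·(-7) = 14
since m = R²·85 − 14²:  R² = (196 + 1929) / 85 = 25
R = √25 = 5  ⇒  r_B = 5 − 4 = 1

rB=1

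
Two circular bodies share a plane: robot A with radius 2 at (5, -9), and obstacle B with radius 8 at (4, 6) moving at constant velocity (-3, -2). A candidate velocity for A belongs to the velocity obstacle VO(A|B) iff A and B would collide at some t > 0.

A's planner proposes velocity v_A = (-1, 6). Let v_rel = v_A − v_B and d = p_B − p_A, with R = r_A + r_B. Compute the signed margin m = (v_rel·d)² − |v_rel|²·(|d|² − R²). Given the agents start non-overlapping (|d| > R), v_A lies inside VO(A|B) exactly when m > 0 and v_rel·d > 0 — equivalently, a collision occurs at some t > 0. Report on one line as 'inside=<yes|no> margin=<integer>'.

d = (-1, 15),  |d|² = 226;  R = 2+8 = 10,  c = 226−10² = 126
v_rel = (2, 8),  |v_rel|² = 68;  v_rel·d = (2)·(-1) + (8)·(15) = 118
68·t² − 236·t + 126 = 0  ⇒  m = 118² − 68·126 = 5356
m = 5356 > 0,  v_rel·d = 118 > 0  ⇒  inside

inside=yes margin=5356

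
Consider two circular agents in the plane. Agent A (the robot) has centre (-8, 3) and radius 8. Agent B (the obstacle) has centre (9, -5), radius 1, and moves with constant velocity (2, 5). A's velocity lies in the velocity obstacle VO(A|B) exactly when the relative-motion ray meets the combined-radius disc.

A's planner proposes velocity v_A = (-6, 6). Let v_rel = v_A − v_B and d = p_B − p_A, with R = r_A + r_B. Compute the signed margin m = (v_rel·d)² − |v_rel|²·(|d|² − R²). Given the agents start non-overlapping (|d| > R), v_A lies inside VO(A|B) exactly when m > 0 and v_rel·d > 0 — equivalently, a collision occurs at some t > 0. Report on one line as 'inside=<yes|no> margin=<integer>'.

d = (17, -8),  |d|² = 353;  R = 8+1 = 9,  c = 353−9² = 272
v_rel = (-8, 1),  |v_rel|² = 65;  v_rel·d = (-8)·(17) + (1)·(-8) = -144
65·t² + 288·t + 272 = 0  ⇒  m = (-144)² − 65·272 = 3056
m = 3056 > 0,  v_rel·d = -144 < 0  ⇒  outside

inside=no margin=3056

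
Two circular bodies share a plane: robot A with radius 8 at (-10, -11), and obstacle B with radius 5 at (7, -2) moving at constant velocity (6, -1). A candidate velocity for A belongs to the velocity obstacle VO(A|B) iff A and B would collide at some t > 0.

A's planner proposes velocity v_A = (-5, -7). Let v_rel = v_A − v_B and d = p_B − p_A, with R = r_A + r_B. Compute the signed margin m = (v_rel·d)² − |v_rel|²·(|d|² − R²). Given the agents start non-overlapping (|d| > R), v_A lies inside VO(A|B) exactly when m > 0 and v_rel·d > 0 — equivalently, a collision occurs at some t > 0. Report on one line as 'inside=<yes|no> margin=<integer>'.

d = (17, 9),  |d|² = 370;  R = 8+5 = 13,  c = 370−13² = 201
v_rel = (-11, -6),  |v_rel|² = 157;  v_rel·d = (-11)·(17) + (-6)·(9) = -241
157·t² + 482·t + 201 = 0  ⇒  m = (-241)² − 157·201 = 26524
m = 26524 > 0,  v_rel·d = -241 < 0  ⇒  outside

inside=no margin=26524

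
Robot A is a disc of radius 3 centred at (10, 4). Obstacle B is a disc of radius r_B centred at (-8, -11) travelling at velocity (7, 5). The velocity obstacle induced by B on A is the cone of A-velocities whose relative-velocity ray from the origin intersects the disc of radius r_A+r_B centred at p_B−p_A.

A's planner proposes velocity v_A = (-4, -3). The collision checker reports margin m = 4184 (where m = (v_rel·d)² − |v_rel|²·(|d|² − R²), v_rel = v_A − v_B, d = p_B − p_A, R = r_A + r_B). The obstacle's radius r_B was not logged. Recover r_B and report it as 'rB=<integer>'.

m = 4184
d = (-18, -15);  v_rel = (-11, -8),  |v_rel|² = 185
v_rel×d = (-11)·(-15) − (-8)·(-18) = 21
since m = R²·185 − 21²:  R² = (441 + 4184) / 185 = 25
R = √25 = 5  ⇒  r_B = 5 − 3 = 2

rB=2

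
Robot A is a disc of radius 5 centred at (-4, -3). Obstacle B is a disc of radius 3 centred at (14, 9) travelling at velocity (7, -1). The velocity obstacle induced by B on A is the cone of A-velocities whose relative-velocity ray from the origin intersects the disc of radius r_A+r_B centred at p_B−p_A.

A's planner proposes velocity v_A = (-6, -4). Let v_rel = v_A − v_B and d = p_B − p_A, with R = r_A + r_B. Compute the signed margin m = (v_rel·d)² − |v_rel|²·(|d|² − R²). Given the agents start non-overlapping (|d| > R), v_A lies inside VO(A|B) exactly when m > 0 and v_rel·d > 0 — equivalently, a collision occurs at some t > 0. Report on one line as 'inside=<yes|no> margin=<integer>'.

d = (18, 12),  |d|² = 468;  R = 5+3 = 8,  c = 468−8² = 404
v_rel = (-13, -3),  |v_rel|² = 178;  v_rel·d = (-13)·(18) + (-3)·(12) = -270
178·t² + 540·t + 404 = 0  ⇒  m = (-270)² − 178·404 = 988
m = 988 > 0,  v_rel·d = -270 < 0  ⇒  outside

inside=no margin=988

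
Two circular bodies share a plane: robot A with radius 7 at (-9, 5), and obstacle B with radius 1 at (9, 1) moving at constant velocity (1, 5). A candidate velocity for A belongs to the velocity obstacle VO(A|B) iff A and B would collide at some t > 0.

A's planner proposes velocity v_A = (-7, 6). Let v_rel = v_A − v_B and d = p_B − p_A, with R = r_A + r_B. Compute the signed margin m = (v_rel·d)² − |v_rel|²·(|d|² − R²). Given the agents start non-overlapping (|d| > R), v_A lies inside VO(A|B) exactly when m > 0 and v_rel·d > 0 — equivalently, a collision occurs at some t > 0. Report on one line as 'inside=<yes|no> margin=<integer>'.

d = (18, -4),  |d|² = 340;  R = 7+1 = 8,  c = 340−8² = 276
v_rel = (-8, 1),  |v_rel|² = 65;  v_rel·d = (-8)·(18) + (1)·(-4) = -148
65·t² + 296·t + 276 = 0  ⇒  m = (-148)² − 65·276 = 3964
m = 3964 > 0,  v_rel·d = -148 < 0  ⇒  outside

inside=no margin=3964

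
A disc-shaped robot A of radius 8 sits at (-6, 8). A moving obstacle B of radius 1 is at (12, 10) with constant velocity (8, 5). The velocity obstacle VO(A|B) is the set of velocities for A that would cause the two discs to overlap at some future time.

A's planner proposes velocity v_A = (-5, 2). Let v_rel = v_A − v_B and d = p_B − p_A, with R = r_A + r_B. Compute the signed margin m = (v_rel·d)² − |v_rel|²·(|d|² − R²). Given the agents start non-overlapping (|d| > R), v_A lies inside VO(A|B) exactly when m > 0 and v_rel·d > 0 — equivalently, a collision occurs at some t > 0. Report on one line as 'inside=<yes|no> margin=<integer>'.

d = (18, 2),  |d|² = 328;  R = 8+1 = 9,  c = 328−9² = 247
v_rel = (-13, -3),  |v_rel|² = 178;  v_rel·d = (-13)·(18) + (-3)·(2) = -240
178·t² + 480·t + 247 = 0  ⇒  m = (-240)² − 178·247 = 13634
m = 13634 > 0,  v_rel·d = -240 < 0  ⇒  outside

inside=no margin=13634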